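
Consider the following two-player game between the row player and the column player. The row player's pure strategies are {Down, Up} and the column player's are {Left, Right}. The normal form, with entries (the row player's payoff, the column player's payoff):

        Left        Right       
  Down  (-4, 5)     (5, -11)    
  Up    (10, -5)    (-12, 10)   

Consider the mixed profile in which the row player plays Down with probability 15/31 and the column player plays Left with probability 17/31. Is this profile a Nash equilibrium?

Yes

Check the column player's indifference given the row player's mix p = 15/31:
  payoff from Left = -5/31; payoff from Right = -5/31 — equal.
Check the row player's indifference given the column player's mix q = 17/31:
  payoff from Down = 2/31; payoff from Up = 2/31 — equal.
Both players are indifferent, so neither can profitably deviate.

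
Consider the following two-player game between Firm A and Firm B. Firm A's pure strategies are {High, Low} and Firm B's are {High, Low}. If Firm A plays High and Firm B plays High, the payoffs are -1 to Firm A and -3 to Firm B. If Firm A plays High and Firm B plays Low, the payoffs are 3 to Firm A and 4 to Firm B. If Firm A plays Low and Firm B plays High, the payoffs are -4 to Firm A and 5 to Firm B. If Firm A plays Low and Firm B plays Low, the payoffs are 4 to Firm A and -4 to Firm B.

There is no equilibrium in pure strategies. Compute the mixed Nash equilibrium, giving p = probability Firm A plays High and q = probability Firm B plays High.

In a mixed equilibrium Firm B is indifferent between High and Low; this condition fixes p.
  Firm B's expected payoff from High: p·(-3) + (1−p)·5 = -8p + 5
  Firm B's expected payoff from Low: p·4 + (1−p)·(-4) = 8p - 4
  -8p + 5 = 8p - 4  ⇒  -16p = -9  ⇒  p = 9/16.
Set Firm A's expected payoff from High equal to that from Low:
  Firm A's payoff from High: q·(-1) + (1−q)·3 = -4q + 3
  Firm A's payoff from Low: q·(-4) + (1−q)·4 = -8q + 4
  -4q + 3 = -8q + 4  ⇒  4q = 1  ⇒  q = 1/4.

p = 9/16, q = 1/4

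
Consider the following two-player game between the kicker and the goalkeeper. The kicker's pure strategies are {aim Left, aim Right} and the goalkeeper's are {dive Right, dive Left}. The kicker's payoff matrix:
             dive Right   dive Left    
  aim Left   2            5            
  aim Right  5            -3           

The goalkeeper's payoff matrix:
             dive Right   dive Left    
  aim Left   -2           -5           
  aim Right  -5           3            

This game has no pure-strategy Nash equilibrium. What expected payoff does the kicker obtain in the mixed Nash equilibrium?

The goalkeeper's mix must leave the kicker indifferent between aim Left and aim Right.
  the kicker's expected payoff from aim Left: q·2 + (1−q)·5 = -3q + 5
  the kicker's expected payoff from aim Right: q·5 + (1−q)·(-3) = 8q - 3
  -3q + 5 = 8q - 3  ⇒  -11q = -8  ⇒  q = 8/11.
At equilibrium the kicker is indifferent across rows, so the kicker's payoff equals the payoff from aim Left: (8/11)·2 + (3/11)·5 = 31/11.

31/11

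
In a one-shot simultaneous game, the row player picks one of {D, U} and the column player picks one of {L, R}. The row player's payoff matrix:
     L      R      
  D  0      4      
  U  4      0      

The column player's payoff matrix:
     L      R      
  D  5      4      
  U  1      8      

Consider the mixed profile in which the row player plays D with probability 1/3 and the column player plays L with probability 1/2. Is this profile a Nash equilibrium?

No

Given the row player's mix p = 1/3, the column player's payoff from L is 7/3 but from R is 20/3. The column player strictly prefers R, so the column player would not mix.
So the proposed profile is not a Nash equilibrium.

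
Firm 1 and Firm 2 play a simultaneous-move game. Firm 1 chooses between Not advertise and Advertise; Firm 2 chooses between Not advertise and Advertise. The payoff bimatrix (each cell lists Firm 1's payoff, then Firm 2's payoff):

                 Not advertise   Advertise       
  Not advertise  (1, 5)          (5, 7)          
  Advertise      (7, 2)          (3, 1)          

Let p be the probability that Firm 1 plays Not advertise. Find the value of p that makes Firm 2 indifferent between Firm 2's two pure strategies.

In a mixed equilibrium Firm 2 is indifferent between Not advertise and Advertise; this condition fixes p.
  Firm 2's payoff from Not advertise: p·5 + (1−p)·2 = 3p + 2
  Firm 2's payoff from Advertise: p·7 + (1−p)·1 = 6p + 1
  3p + 2 = 6p + 1  ⇒  -3p = -1  ⇒  p = 1/3.

p = 1/3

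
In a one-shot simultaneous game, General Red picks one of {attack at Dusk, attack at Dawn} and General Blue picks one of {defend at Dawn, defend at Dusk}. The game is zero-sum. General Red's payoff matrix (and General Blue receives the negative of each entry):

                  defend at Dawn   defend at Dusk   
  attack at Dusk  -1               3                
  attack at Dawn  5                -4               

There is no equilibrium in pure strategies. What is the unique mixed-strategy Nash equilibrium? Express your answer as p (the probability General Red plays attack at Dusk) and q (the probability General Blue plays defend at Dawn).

General Red's mix must leave General Blue indifferent between defend at Dawn and defend at Dusk.
  General Blue's expected payoff from defend at Dawn: p·1 + (1−p)·(-5) = 6p - 5
  General Blue's expected payoff from defend at Dusk: p·(-3) + (1−p)·4 = -7p + 4
  6p - 5 = -7p + 4  ⇒  13p = 9  ⇒  p = 9/13.
General Red's indifference between attack at Dusk and attack at Dawn determines General Blue's mixing probability q:
  General Red's payoff to attack at Dusk: q·(-1) + (1−q)·3 = -4q + 3
  General Red's payoff to attack at Dawn: q·5 + (1−q)·(-4) = 9q - 4
  -4q + 3 = 9q - 4  ⇒  -13q = -7  ⇒  q = 7/13.

p = 9/13, q = 7/13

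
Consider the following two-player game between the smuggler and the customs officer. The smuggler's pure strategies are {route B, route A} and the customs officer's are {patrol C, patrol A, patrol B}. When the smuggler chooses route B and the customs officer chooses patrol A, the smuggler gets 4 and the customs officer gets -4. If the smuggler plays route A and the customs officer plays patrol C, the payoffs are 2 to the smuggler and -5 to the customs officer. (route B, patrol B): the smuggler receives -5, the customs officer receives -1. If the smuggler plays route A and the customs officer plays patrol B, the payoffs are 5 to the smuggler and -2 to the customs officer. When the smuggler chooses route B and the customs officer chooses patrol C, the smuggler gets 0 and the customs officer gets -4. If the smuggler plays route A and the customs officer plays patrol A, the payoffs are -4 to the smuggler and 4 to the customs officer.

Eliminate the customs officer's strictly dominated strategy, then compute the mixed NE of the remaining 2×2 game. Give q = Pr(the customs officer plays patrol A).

The customs officer's strategy patrol C is strictly dominated by patrol B: -1 > -4 and -2 > -5. Eliminate patrol C.
The smuggler's indifference between route B and route A determines the customs officer's mixing probability q:
  the smuggler's payoff to route B: q·4 + (1−q)·(-5) = 9q - 5
  the smuggler's payoff to route A: q·(-4) + (1−q)·5 = -9q + 5
  9q - 5 = -9q + 5  ⇒  18q = 10  ⇒  q = 5/9.

q = 5/9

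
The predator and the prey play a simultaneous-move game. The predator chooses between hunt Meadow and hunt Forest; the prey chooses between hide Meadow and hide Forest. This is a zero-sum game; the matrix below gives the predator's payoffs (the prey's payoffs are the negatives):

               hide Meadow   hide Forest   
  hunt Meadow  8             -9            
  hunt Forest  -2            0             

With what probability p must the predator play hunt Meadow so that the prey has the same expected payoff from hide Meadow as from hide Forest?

The predator's mix must leave the prey indifferent between hide Meadow and hide Forest.
  the prey's payoff to hide Meadow: p·(-8) + (1−p)·2 = -10p + 2
  the prey's payoff to hide Forest: p·9 + (1−p)·0 = 9p
  -10p + 2 = 9p  ⇒  -19p = -2  ⇒  p = 2/19.

p = 2/19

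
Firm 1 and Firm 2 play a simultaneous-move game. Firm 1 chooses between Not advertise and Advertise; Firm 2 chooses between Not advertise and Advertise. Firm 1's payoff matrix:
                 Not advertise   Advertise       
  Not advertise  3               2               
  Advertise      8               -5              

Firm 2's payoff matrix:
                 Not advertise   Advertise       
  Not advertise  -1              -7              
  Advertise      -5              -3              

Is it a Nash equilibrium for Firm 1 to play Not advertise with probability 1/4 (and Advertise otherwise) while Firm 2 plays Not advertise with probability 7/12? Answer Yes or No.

Check Firm 2's indifference given Firm 1's mix p = 1/4:
  payoff from Not advertise = -4; payoff from Advertise = -4 — equal.
Check Firm 1's indifference given Firm 2's mix q = 7/12:
  payoff from Not advertise = 31/12; payoff from Advertise = 31/12 — equal.
Both players are indifferent, so neither can profitably deviate.

Yes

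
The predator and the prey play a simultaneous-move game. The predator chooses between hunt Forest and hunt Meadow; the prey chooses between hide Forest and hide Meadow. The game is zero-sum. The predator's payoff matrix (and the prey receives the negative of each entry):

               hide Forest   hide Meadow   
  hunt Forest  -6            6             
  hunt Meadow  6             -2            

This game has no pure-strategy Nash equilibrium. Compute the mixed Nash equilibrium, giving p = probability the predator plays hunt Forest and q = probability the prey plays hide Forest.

p = 2/5, q = 2/5

In a mixed equilibrium the prey is indifferent between hide Forest and hide Meadow; this condition fixes p.
  the prey's expected payoff from hide Forest: p·6 + (1−p)·(-6) = 12p - 6
  the prey's expected payoff from hide Meadow: p·(-6) + (1−p)·2 = -8p + 2
  12p - 6 = -8p + 2  ⇒  20p = 8  ⇒  p = 2/5.
Set the predator's expected payoff from hunt Forest equal to that from hunt Meadow:
  the predator's expected payoff from hunt Forest: q·(-6) + (1−q)·6 = -12q + 6
  the predator's expected payoff from hunt Meadow: q·6 + (1−q)·(-2) = 8q - 2
  -12q + 6 = 8q - 2  ⇒  -20q = -8  ⇒  q = 2/5.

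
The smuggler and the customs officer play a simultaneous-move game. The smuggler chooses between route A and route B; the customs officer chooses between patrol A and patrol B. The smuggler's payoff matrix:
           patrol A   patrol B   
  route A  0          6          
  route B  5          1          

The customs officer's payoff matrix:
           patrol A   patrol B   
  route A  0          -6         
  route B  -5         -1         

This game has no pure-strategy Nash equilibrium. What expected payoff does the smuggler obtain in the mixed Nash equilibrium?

3

In a mixed equilibrium the smuggler is indifferent between route A and route B; this condition fixes q.
  the smuggler's expected payoff from route A: q·0 + (1−q)·6 = -6q + 6
  the smuggler's expected payoff from route B: q·5 + (1−q)·1 = 4q + 1
  -6q + 6 = 4q + 1  ⇒  -10q = -5  ⇒  q = 1/2.
At equilibrium the smuggler is indifferent across rows, so the smuggler's payoff equals the payoff from route A: (1/2)·0 + (1/2)·6 = 3.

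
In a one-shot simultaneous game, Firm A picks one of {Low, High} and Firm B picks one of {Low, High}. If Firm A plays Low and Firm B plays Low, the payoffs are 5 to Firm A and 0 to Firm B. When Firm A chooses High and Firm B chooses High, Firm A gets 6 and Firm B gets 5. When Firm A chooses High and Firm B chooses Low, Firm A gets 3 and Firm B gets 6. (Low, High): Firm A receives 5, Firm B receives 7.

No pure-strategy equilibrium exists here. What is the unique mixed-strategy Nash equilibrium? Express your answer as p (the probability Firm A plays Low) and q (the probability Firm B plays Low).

Firm B's indifference between Low and High determines Firm A's mixing probability p:
  Firm B's expected payoff from Low: p·0 + (1−p)·6 = -6p + 6
  Firm B's expected payoff from High: p·7 + (1−p)·5 = 2p + 5
  -6p + 6 = 2p + 5  ⇒  -8p = -1  ⇒  p = 1/8.
Firm A's indifference between Low and High determines Firm B's mixing probability q:
  Firm A's expected payoff from Low: q·5 + (1−q)·5 = 5
  Firm A's expected payoff from High: q·3 + (1−q)·6 = -3q + 6
  5 = -3q + 6  ⇒  3q = 1  ⇒  q = 1/3.

p = 1/8, q = 1/3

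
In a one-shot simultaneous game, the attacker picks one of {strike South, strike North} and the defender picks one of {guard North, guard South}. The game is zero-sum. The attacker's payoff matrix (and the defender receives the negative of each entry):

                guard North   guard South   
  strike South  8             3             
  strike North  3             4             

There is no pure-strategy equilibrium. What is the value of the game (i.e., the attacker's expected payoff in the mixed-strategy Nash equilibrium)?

v = 23/6

In a mixed equilibrium the attacker is indifferent between strike South and strike North; this condition fixes q.
  the attacker's expected payoff from strike South: q·8 + (1−q)·3 = 5q + 3
  the attacker's expected payoff from strike North: q·3 + (1−q)·4 = -q + 4
  5q + 3 = -q + 4  ⇒  6q = 1  ⇒  q = 1/6.
The value is the attacker's expected payoff against this mix (using strike South): (1/6)·8 + (5/6)·3 = 23/6.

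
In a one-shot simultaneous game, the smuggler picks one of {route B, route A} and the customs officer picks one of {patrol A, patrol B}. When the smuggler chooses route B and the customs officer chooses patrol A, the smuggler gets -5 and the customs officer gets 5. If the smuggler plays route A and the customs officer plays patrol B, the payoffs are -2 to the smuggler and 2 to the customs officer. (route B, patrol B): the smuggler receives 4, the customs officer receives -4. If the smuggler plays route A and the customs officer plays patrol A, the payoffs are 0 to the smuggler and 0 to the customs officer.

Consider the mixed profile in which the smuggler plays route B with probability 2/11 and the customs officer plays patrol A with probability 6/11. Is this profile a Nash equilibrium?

Yes

Check the customs officer's indifference given the smuggler's mix p = 2/11:
  payoff from patrol A = 10/11; payoff from patrol B = 10/11 — equal.
Check the smuggler's indifference given the customs officer's mix q = 6/11:
  payoff from route B = -10/11; payoff from route A = -10/11 — equal.
Both players are indifferent, so neither can profitably deviate.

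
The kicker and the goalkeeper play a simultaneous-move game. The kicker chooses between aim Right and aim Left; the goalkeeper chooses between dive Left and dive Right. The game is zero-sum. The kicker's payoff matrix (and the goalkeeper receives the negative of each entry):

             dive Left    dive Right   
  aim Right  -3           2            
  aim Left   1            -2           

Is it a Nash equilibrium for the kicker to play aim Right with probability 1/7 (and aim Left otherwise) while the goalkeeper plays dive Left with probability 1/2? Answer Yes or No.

Given the kicker's mix p = 1/7, the goalkeeper's payoff from dive Left is -3/7 but from dive Right is 10/7. The goalkeeper strictly prefers dive Right, so the goalkeeper would not mix.
So the proposed profile is not a Nash equilibrium.

No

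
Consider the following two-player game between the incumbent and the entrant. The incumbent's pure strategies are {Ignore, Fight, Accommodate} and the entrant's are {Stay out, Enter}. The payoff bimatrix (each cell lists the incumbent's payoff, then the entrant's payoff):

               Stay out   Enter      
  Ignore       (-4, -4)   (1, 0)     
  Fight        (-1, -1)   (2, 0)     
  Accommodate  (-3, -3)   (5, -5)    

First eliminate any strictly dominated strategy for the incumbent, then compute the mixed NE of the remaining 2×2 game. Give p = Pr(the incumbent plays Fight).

The incumbent's strategy Ignore is strictly dominated by Fight: -1 > -4 and 2 > 1. Eliminate Ignore.
Set the entrant's expected payoff from Stay out equal to that from Enter:
  the entrant's expected payoff from Stay out: p·(-1) + (1−p)·(-3) = 2p - 3
  the entrant's expected payoff from Enter: p·0 + (1−p)·(-5) = 5p - 5
  2p - 3 = 5p - 5  ⇒  -3p = -2  ⇒  p = 2/3.

p = 2/3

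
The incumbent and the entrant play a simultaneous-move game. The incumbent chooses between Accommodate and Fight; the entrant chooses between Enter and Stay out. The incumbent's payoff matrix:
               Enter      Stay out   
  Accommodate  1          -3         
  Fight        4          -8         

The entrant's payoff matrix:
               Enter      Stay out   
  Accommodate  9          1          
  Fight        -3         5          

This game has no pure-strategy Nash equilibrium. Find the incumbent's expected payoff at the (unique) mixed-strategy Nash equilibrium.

-1/2

In a mixed equilibrium the incumbent is indifferent between Accommodate and Fight; this condition fixes q.
  the incumbent's payoff to Accommodate: q·1 + (1−q)·(-3) = 4q - 3
  the incumbent's payoff to Fight: q·4 + (1−q)·(-8) = 12q - 8
  4q - 3 = 12q - 8  ⇒  -8q = -5  ⇒  q = 5/8.
At equilibrium the incumbent is indifferent across rows, so the incumbent's payoff equals the payoff from Accommodate: (5/8)·1 + (3/8)·(-3) = -1/2.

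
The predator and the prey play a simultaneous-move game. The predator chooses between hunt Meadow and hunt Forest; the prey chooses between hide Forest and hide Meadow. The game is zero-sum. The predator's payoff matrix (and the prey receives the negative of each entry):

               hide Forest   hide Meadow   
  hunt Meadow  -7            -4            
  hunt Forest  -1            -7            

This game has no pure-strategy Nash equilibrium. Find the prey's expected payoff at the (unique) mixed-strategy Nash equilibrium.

5

Set the prey's expected payoff from hide Forest equal to that from hide Meadow:
  the prey's expected payoff from hide Forest: p·7 + (1−p)·1 = 6p + 1
  the prey's expected payoff from hide Meadow: p·4 + (1−p)·7 = -3p + 7
  6p + 1 = -3p + 7  ⇒  9p = 6  ⇒  p = 2/3.
At equilibrium the prey is indifferent across columns, so the prey's payoff equals the payoff from hide Forest: (2/3)·7 + (1/3)·1 = 5.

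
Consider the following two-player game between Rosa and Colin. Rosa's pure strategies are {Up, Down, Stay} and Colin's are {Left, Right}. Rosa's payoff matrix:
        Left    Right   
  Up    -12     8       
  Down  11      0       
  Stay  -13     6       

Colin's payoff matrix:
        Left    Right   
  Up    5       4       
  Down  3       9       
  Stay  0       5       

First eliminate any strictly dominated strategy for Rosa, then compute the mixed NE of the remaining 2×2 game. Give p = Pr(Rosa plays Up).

p = 6/7

Rosa's strategy Stay is strictly dominated by Up: -12 > -13 and 8 > 6. Eliminate Stay.
Colin's indifference between Left and Right determines Rosa's mixing probability p:
  Colin's payoff from Left: p·5 + (1−p)·3 = 2p + 3
  Colin's payoff from Right: p·4 + (1−p)·9 = -5p + 9
  2p + 3 = -5p + 9  ⇒  7p = 6  ⇒  p = 6/7.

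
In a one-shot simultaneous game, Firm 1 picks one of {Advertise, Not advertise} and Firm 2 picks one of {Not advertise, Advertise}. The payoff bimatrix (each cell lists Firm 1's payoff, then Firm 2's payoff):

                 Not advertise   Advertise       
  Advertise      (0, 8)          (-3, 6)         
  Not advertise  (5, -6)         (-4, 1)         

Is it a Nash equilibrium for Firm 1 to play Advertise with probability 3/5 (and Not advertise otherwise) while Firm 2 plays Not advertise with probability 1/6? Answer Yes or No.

No

Given Firm 1's mix p = 3/5, Firm 2's payoff from Not advertise is 12/5 but from Advertise is 4. Firm 2 strictly prefers Advertise, so Firm 2 would not mix.
So the proposed profile is not a Nash equilibrium.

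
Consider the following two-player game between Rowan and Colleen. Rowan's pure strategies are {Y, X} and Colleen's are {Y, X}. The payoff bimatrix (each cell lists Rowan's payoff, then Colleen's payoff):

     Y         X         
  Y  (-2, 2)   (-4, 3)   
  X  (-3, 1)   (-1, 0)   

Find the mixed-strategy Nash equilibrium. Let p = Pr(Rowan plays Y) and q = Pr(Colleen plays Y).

Colleen's indifference between Y and X determines Rowan's mixing probability p:
  Colleen's expected payoff from Y: p·2 + (1−p)·1 = p + 1
  Colleen's expected payoff from X: p·3 + (1−p)·0 = 3p
  p + 1 = 3p  ⇒  -2p = -1  ⇒  p = 1/2.
Rowan's indifference between Y and X determines Colleen's mixing probability q:
  Rowan's payoff to Y: q·(-2) + (1−q)·(-4) = 2q - 4
  Rowan's payoff to X: q·(-3) + (1−q)·(-1) = -2q - 1
  2q - 4 = -2q - 1  ⇒  4q = 3  ⇒  q = 3/4.

p = 1/2, q = 3/4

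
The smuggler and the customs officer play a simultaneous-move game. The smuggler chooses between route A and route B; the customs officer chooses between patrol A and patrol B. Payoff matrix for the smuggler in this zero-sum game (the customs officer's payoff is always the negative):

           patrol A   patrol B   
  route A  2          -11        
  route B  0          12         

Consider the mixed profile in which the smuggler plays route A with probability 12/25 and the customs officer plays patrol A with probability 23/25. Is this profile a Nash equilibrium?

Yes

Check the customs officer's indifference given the smuggler's mix p = 12/25:
  payoff from patrol A = -24/25; payoff from patrol B = -24/25 — equal.
Check the smuggler's indifference given the customs officer's mix q = 23/25:
  payoff from route A = 24/25; payoff from route B = 24/25 — equal.
Both players are indifferent, so neither can profitably deviate.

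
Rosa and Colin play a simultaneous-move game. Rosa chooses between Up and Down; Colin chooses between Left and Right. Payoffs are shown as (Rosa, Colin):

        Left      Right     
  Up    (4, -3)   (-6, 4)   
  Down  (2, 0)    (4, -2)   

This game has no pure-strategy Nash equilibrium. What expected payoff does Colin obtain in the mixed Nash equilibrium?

-2/3

For Colin to be willing to mix, Colin must be indifferent between Left and Right, which pins down Rosa's mix.
  Colin's payoff to Left: p·(-3) + (1−p)·0 = -3p
  Colin's payoff to Right: p·4 + (1−p)·(-2) = 6p - 2
  -3p = 6p - 2  ⇒  -9p = -2  ⇒  p = 2/9.
At equilibrium Colin is indifferent across columns, so Colin's payoff equals the payoff from Left: (2/9)·(-3) + (7/9)·0 = -2/3.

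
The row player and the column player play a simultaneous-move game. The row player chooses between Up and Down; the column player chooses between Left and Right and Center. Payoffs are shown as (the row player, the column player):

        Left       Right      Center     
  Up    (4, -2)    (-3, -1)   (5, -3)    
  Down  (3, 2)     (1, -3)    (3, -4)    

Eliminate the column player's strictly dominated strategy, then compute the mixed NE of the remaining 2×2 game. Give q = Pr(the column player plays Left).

q = 4/5

The column player's strategy Center is strictly dominated by Right: -1 > -3 and -3 > -4. Eliminate Center.
The column player's mix must leave the row player indifferent between Up and Down.
  the row player's payoff from Up: q·4 + (1−q)·(-3) = 7q - 3
  the row player's payoff from Down: q·3 + (1−q)·1 = 2q + 1
  7q - 3 = 2q + 1  ⇒  5q = 4  ⇒  q = 4/5.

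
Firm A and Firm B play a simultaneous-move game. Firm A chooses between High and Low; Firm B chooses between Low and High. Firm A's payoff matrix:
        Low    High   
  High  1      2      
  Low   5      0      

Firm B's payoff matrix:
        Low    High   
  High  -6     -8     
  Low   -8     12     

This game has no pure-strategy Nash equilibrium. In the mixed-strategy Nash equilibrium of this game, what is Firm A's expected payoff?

For Firm A to be willing to mix, Firm A must be indifferent between High and Low, which pins down Firm B's mix.
  Firm A's payoff to High: q·1 + (1−q)·2 = -q + 2
  Firm A's payoff to Low: q·5 + (1−q)·0 = 5q
  -q + 2 = 5q  ⇒  -6q = -2  ⇒  q = 1/3.
At equilibrium Firm A is indifferent across rows, so Firm A's payoff equals the payoff from High: (1/3)·1 + (2/3)·2 = 5/3.

5/3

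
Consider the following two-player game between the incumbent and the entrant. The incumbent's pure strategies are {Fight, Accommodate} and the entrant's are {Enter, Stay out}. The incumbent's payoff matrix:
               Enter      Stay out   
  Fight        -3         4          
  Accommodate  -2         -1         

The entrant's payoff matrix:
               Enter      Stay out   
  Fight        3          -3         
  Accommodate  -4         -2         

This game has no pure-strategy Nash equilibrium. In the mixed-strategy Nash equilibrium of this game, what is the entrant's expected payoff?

For the entrant to be willing to mix, the entrant must be indifferent between Enter and Stay out, which pins down the incumbent's mix.
  the entrant's payoff from Enter: p·3 + (1−p)·(-4) = 7p - 4
  the entrant's payoff from Stay out: p·(-3) + (1−p)·(-2) = -p - 2
  7p - 4 = -p - 2  ⇒  8p = 2  ⇒  p = 1/4.
At equilibrium the entrant is indifferent across columns, so the entrant's payoff equals the payoff from Enter: (1/4)·3 + (3/4)·(-4) = -9/4.

-9/4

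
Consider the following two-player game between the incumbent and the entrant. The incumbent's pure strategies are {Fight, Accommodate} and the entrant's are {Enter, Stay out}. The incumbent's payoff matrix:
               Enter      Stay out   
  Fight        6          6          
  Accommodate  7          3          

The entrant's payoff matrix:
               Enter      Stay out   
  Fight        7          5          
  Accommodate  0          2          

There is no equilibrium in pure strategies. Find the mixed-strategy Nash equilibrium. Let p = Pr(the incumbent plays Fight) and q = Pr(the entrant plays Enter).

The incumbent's mix must leave the entrant indifferent between Enter and Stay out.
  the entrant's expected payoff from Enter: p·7 + (1−p)·0 = 7p
  the entrant's expected payoff from Stay out: p·5 + (1−p)·2 = 3p + 2
  7p = 3p + 2  ⇒  4p = 2  ⇒  p = 1/2.
Set the incumbent's expected payoff from Fight equal to that from Accommodate:
  the incumbent's expected payoff from Fight: q·6 + (1−q)·6 = 6
  the incumbent's expected payoff from Accommodate: q·7 + (1−q)·3 = 4q + 3
  6 = 4q + 3  ⇒  -4q = -3  ⇒  q = 3/4.

p = 1/2, q = 3/4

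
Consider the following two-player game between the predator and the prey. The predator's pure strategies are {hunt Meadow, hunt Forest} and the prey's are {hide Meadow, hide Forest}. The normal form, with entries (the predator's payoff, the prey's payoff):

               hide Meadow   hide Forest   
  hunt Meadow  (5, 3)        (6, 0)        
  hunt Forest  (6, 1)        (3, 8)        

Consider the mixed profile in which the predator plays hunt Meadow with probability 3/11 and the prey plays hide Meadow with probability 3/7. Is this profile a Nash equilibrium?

Given the predator's mix p = 3/11, the prey's payoff from hide Meadow is 17/11 but from hide Forest is 64/11. The prey strictly prefers hide Forest, so the prey would not mix.
So the proposed profile is not a Nash equilibrium.

No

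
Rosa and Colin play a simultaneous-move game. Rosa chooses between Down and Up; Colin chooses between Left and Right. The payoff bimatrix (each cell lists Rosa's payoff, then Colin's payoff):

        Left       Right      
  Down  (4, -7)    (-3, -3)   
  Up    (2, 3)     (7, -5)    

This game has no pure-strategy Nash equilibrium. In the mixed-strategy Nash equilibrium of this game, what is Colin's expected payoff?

Colin's indifference between Left and Right determines Rosa's mixing probability p:
  Colin's payoff from Left: p·(-7) + (1−p)·3 = -10p + 3
  Colin's payoff from Right: p·(-3) + (1−p)·(-5) = 2p - 5
  -10p + 3 = 2p - 5  ⇒  -12p = -8  ⇒  p = 2/3.
At equilibrium Colin is indifferent across columns, so Colin's payoff equals the payoff from Left: (2/3)·(-7) + (1/3)·3 = -11/3.

-11/3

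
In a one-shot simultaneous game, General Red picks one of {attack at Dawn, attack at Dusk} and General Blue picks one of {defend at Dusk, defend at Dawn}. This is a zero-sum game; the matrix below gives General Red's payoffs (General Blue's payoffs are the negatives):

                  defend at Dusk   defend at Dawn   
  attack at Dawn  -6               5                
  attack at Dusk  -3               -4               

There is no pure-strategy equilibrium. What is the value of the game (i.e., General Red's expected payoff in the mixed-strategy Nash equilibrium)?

v = -13/4

General Red's indifference between attack at Dawn and attack at Dusk determines General Blue's mixing probability q:
  General Red's payoff from attack at Dawn: q·(-6) + (1−q)·5 = -11q + 5
  General Red's payoff from attack at Dusk: q·(-3) + (1−q)·(-4) = q - 4
  -11q + 5 = q - 4  ⇒  -12q = -9  ⇒  q = 3/4.
The value is General Red's expected payoff against this mix (using attack at Dawn): (3/4)·(-6) + (1/4)·5 = -13/4.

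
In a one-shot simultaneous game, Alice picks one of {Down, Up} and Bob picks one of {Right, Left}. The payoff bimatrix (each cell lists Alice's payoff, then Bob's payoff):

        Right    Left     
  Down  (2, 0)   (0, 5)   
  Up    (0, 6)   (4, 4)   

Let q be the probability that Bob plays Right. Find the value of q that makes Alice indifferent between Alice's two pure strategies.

q = 2/3

In a mixed equilibrium Alice is indifferent between Down and Up; this condition fixes q.
  Alice's expected payoff from Down: q·2 + (1−q)·0 = 2q
  Alice's expected payoff from Up: q·0 + (1−q)·4 = -4q + 4
  2q = -4q + 4  ⇒  6q = 4  ⇒  q = 2/3.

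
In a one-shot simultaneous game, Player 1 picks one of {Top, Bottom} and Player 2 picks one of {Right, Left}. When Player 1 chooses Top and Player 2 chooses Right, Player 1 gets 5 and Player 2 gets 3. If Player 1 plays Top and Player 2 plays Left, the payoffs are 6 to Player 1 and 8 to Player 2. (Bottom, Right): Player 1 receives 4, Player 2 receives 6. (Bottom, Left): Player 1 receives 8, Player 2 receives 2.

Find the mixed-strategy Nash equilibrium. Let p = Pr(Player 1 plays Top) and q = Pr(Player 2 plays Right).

p = 4/9, q = 2/3

Player 2's indifference between Right and Left determines Player 1's mixing probability p:
  Player 2's payoff from Right: p·3 + (1−p)·6 = -3p + 6
  Player 2's payoff from Left: p·8 + (1−p)·2 = 6p + 2
  -3p + 6 = 6p + 2  ⇒  -9p = -4  ⇒  p = 4/9.
Player 1's indifference between Top and Bottom determines Player 2's mixing probability q:
  Player 1's expected payoff from Top: q·5 + (1−q)·6 = -q + 6
  Player 1's expected payoff from Bottom: q·4 + (1−q)·8 = -4q + 8
  -q + 6 = -4q + 8  ⇒  3q = 2  ⇒  q = 2/3.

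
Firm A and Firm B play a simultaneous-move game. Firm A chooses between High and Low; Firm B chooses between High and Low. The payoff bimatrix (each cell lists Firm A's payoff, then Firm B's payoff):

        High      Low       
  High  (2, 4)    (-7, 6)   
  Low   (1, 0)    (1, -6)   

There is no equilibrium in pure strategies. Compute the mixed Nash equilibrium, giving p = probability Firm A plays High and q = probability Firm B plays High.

Firm A's mix must leave Firm B indifferent between High and Low.
  Firm B's payoff to High: p·4 + (1−p)·0 = 4p
  Firm B's payoff to Low: p·6 + (1−p)·(-6) = 12p - 6
  4p = 12p - 6  ⇒  -8p = -6  ⇒  p = 3/4.
For Firm A to be willing to mix, Firm A must be indifferent between High and Low, which pins down Firm B's mix.
  Firm A's payoff to High: q·2 + (1−q)·(-7) = 9q - 7
  Firm A's payoff to Low: q·1 + (1−q)·1 = 1
  9q - 7 = 1  ⇒  9q = 8  ⇒  q = 8/9.

p = 3/4, q = 8/9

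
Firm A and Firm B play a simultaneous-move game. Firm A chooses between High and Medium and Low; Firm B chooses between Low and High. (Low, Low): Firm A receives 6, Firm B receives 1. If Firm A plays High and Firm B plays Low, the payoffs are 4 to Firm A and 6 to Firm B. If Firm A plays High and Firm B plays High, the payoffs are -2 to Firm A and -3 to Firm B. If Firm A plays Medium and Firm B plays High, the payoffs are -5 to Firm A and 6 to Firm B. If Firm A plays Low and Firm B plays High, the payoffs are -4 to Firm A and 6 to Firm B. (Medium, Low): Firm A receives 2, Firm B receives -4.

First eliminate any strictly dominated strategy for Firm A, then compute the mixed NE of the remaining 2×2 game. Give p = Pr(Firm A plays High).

p = 5/14

Firm A's strategy Medium is strictly dominated by High: 4 > 2 and -2 > -5. Eliminate Medium.
Firm A's mix must leave Firm B indifferent between Low and High.
  Firm B's payoff to Low: p·6 + (1−p)·1 = 5p + 1
  Firm B's payoff to High: p·(-3) + (1−p)·6 = -9p + 6
  5p + 1 = -9p + 6  ⇒  14p = 5  ⇒  p = 5/14.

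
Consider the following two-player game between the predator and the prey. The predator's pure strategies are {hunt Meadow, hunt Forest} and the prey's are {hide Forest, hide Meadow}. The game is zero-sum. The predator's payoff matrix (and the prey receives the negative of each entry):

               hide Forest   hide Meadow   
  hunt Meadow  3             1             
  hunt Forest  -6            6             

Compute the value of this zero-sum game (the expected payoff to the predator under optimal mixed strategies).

The prey's mix must leave the predator indifferent between hunt Meadow and hunt Forest.
  the predator's expected payoff from hunt Meadow: q·3 + (1−q)·1 = 2q + 1
  the predator's expected payoff from hunt Forest: q·(-6) + (1−q)·6 = -12q + 6
  2q + 1 = -12q + 6  ⇒  14q = 5  ⇒  q = 5/14.
The value is the predator's expected payoff against this mix (using hunt Meadow): (5/14)·3 + (9/14)·1 = 12/7.

v = 12/7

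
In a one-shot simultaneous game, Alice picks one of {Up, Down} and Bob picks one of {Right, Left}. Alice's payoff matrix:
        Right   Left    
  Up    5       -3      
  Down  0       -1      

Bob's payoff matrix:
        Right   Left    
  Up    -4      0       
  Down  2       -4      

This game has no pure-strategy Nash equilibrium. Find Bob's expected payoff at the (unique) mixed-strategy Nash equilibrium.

For Bob to be willing to mix, Bob must be indifferent between Right and Left, which pins down Alice's mix.
  Bob's payoff from Right: p·(-4) + (1−p)·2 = -6p + 2
  Bob's payoff from Left: p·0 + (1−p)·(-4) = 4p - 4
  -6p + 2 = 4p - 4  ⇒  -10p = -6  ⇒  p = 3/5.
At equilibrium Bob is indifferent across columns, so Bob's payoff equals the payoff from Right: (3/5)·(-4) + (2/5)·2 = -8/5.

-8/5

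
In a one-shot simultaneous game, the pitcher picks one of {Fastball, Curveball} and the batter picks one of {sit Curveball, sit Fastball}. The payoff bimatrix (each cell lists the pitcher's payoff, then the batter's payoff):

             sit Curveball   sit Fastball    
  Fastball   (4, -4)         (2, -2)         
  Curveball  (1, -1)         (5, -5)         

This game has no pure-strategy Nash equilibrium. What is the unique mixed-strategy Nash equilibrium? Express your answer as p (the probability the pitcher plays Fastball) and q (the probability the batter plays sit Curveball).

p = 2/3, q = 1/2

The pitcher's mix must leave the batter indifferent between sit Curveball and sit Fastball.
  the batter's payoff to sit Curveball: p·(-4) + (1−p)·(-1) = -3p - 1
  the batter's payoff to sit Fastball: p·(-2) + (1−p)·(-5) = 3p - 5
  -3p - 1 = 3p - 5  ⇒  -6p = -4  ⇒  p = 2/3.
In a mixed equilibrium the pitcher is indifferent between Fastball and Curveball; this condition fixes q.
  the pitcher's expected payoff from Fastball: q·4 + (1−q)·2 = 2q + 2
  the pitcher's expected payoff from Curveball: q·1 + (1−q)·5 = -4q + 5
  2q + 2 = -4q + 5  ⇒  6q = 3  ⇒  q = 1/2.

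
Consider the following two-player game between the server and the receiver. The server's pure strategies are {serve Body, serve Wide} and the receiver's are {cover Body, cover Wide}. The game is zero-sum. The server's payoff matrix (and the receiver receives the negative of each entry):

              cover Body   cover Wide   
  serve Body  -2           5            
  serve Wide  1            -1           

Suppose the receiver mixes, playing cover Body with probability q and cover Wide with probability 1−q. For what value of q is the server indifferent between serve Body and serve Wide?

The receiver's mix must leave the server indifferent between serve Body and serve Wide.
  the server's payoff from serve Body: q·(-2) + (1−q)·5 = -7q + 5
  the server's payoff from serve Wide: q·1 + (1−q)·(-1) = 2q - 1
  -7q + 5 = 2q - 1  ⇒  -9q = -6  ⇒  q = 2/3.

q = 2/3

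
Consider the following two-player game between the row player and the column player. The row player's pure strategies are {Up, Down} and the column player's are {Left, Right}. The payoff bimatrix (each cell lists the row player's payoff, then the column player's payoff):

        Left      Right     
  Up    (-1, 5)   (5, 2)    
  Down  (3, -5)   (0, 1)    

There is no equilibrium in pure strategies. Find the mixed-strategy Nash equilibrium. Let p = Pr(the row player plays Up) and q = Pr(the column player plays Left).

p = 2/3, q = 5/9

The row player's mix must leave the column player indifferent between Left and Right.
  the column player's expected payoff from Left: p·5 + (1−p)·(-5) = 10p - 5
  the column player's expected payoff from Right: p·2 + (1−p)·1 = p + 1
  10p - 5 = p + 1  ⇒  9p = 6  ⇒  p = 2/3.
For the row player to be willing to mix, the row player must be indifferent between Up and Down, which pins down the column player's mix.
  the row player's payoff to Up: q·(-1) + (1−q)·5 = -6q + 5
  the row player's payoff to Down: q·3 + (1−q)·0 = 3q
  -6q + 5 = 3q  ⇒  -9q = -5  ⇒  q = 5/9.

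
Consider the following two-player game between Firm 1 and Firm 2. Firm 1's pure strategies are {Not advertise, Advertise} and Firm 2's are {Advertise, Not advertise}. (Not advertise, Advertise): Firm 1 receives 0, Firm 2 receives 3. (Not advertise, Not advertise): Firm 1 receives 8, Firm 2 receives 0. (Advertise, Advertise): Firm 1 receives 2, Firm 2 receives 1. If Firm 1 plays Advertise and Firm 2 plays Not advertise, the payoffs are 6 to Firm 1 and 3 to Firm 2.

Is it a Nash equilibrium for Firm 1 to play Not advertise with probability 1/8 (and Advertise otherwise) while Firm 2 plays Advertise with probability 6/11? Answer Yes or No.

No

Given Firm 1's mix p = 1/8, Firm 2's payoff from Advertise is 5/4 but from Not advertise is 21/8. Firm 2 strictly prefers Not advertise, so Firm 2 would not mix.
So the proposed profile is not a Nash equilibrium.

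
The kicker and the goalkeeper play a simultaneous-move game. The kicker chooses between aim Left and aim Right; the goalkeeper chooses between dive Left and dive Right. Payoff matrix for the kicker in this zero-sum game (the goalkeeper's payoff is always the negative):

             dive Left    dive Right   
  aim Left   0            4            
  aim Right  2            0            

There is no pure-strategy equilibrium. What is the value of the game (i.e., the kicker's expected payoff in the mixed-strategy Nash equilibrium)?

v = 4/3

For the kicker to be willing to mix, the kicker must be indifferent between aim Left and aim Right, which pins down the goalkeeper's mix.
  the kicker's payoff from aim Left: q·0 + (1−q)·4 = -4q + 4
  the kicker's payoff from aim Right: q·2 + (1−q)·0 = 2q
  -4q + 4 = 2q  ⇒  -6q = -4  ⇒  q = 2/3.
The value is the kicker's expected payoff against this mix (using aim Left): (2/3)·0 + (1/3)·4 = 4/3.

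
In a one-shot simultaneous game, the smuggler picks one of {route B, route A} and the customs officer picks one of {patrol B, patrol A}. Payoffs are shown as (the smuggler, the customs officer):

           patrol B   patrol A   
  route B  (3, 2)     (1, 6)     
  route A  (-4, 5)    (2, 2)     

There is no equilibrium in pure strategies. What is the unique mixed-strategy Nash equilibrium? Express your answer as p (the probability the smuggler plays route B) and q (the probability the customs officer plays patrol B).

The smuggler's mix must leave the customs officer indifferent between patrol B and patrol A.
  the customs officer's payoff to patrol B: p·2 + (1−p)·5 = -3p + 5
  the customs officer's payoff to patrol A: p·6 + (1−p)·2 = 4p + 2
  -3p + 5 = 4p + 2  ⇒  -7p = -3  ⇒  p = 3/7.
Set the smuggler's expected payoff from route B equal to that from route A:
  the smuggler's payoff to route B: q·3 + (1−q)·1 = 2q + 1
  the smuggler's payoff to route A: q·(-4) + (1−q)·2 = -6q + 2
  2q + 1 = -6q + 2  ⇒  8q = 1  ⇒  q = 1/8.

p = 3/7, q = 1/8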